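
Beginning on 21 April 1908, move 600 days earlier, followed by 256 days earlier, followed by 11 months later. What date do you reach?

Going back 600 days from April 21, 1908:
Going back 21 days from April 21, 1908 reaches the end of the previous month; 600 − 21 = 579 left.
March 1908 has 31 days: 579 − 31 = 548 left.
February 1908 has 29 days (1908 is a leap year): 548 − 29 = 519 left.
January 1908 has 31 days: 519 − 31 = 488 left.
December 1907 has 31 days: 488 − 31 = 457 left.
November 1907 has 30 days: 457 − 30 = 427 left.
October 1907 has 31 days: 427 − 31 = 396 left.
September 1907 has 30 days: 396 − 30 = 366 left.
August 1907 has 31 days: 366 − 31 = 335 left.
July 1907 has 31 days: 335 − 31 = 304 left.
June 1907 has 30 days: 304 − 30 = 274 left.
May 1907 has 31 days: 274 − 31 = 243 left.
April 1907 has 30 days: 243 − 30 = 213 left.
March 1907 has 31 days: 213 − 31 = 182 left.
February 1907 has 28 days (1907 is not a leap year): 182 − 28 = 154 left.
January 1907 has 31 days: 154 − 31 = 123 left.
December 1906 has 31 days: 123 − 31 = 92 left.
November 1906 has 30 days: 92 − 30 = 62 left.
October 1906 has 31 days: 62 − 31 = 31 left.
September 1906 has 30 days: 31 − 30 = 1 left.
August 1906 has 31 days; 31 − 1 = 30 → August 30, 1906.
Going back 256 days from August 30, 1906:
Going back 30 days from August 30, 1906 reaches the end of the previous month; 256 − 30 = 226 left.
July 1906 has 31 days: 226 − 31 = 195 left.
June 1906 has 30 days: 195 − 30 = 165 left.
May 1906 has 31 days: 165 − 31 = 134 left.
April 1906 has 30 days: 134 − 30 = 104 left.
March 1906 has 31 days: 104 − 31 = 73 left.
February 1906 has 28 days (1906 is not a leap year): 73 − 28 = 45 left.
January 1906 has 31 days: 45 − 31 = 14 left.
December 1905 has 31 days; 31 − 14 = 17 → December 17, 1905.
Counting forward 11 months from December 17, 1905:
month 12 + 11 = 23, which is month 11 of year 1906 → November 1906.
Day 17 is valid in November, giving November 17, 1906.

November 17, 1906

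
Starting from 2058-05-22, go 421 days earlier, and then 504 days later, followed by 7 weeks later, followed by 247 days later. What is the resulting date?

June 5, 2059

Going back 421 days from May 22, 2058:
Going back 22 days from May 22, 2058 reaches the end of the previous month; 421 − 22 = 399 left.
April 2058 has 30 days: 399 − 30 = 369 left.
March 2058 has 31 days: 369 − 31 = 338 left.
February 2058 has 28 days (2058 is not a leap year): 338 − 28 = 310 left.
January 2058 has 31 days: 310 − 31 = 279 left.
December 2057 has 31 days: 279 − 31 = 248 left.
November 2057 has 30 days: 248 − 30 = 218 left.
October 2057 has 31 days: 218 − 31 = 187 left.
September 2057 has 30 days: 187 − 30 = 157 left.
August 2057 has 31 days: 157 − 31 = 126 left.
July 2057 has 31 days: 126 − 31 = 95 left.
June 2057 has 30 days: 95 − 30 = 65 left.
May 2057 has 31 days: 65 − 31 = 34 left.
April 2057 has 30 days: 34 − 30 = 4 left.
March 2057 has 31 days; 31 − 4 = 27 → March 27, 2057.
Counting forward 504 days from March 27, 2057:
March has 31 days, so 31 − 27 = 4 days remain after March 27, 2057; 504 − 4 = 500 left.
April 2057 has 30 days: 500 − 30 = 470 left.
May 2057 has 31 days: 470 − 31 = 439 left.
June 2057 has 30 days: 439 − 30 = 409 left.
July 2057 has 31 days: 409 − 31 = 378 left.
August 2057 has 31 days: 378 − 31 = 347 left.
September 2057 has 30 days: 347 − 30 = 317 left.
October 2057 has 31 days: 317 − 31 = 286 left.
November 2057 has 30 days: 286 − 30 = 256 left.
December 2057 has 31 days: 256 − 31 = 225 left.
January 2058 has 31 days: 225 − 31 = 194 left.
February 2058 has 28 days (2058 is not a leap year): 194 − 28 = 166 left.
March 2058 has 31 days: 166 − 31 = 135 left.
April 2058 has 30 days: 135 − 30 = 105 left.
May 2058 has 31 days: 105 − 31 = 74 left.
June 2058 has 30 days: 74 − 30 = 44 left.
July 2058 has 31 days: 44 − 31 = 13 left.
13 days into August 2058 → August 13, 2058.
Counting forward 7 weeks (= 49 days) from August 13, 2058:
August has 31 days, so 31 − 13 = 18 days remain after August 13, 2058; 49 − 18 = 31 left.
September 2058 has 30 days: 31 − 30 = 1 left.
1 day into October 2058 → October 1, 2058.
Counting forward 247 days from October 1, 2058:
October has 31 days, so 31 − 1 = 30 days remain after October 1, 2058; 247 − 30 = 217 left.
November 2058 has 30 days: 217 − 30 = 187 left.
December 2058 has 31 days: 187 − 31 = 156 left.
January 2059 has 31 days: 156 − 31 = 125 left.
February 2059 has 28 days (2059 is not a leap year): 125 − 28 = 97 left.
March 2059 has 31 days: 97 − 31 = 66 left.
April 2059 has 30 days: 66 − 30 = 36 left.
May 2059 has 31 days: 36 − 31 = 5 left.
5 days into June 2059 → June 5, 2059.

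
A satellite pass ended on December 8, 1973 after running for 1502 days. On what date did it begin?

October 28, 1969

Going back 1502 days from December 8, 1973.
Going back 8 days from December 8, 1973 reaches the end of the previous month; 1502 − 8 = 1494 left.
November 1973 has 30 days: 1494 − 30 = 1464 left.
October 1973 has 31 days: 1464 − 31 = 1433 left.
September 1973 has 30 days: 1433 − 30 = 1403 left.
August 1973 has 31 days: 1403 − 31 = 1372 left.
July 1973 has 31 days: 1372 − 31 = 1341 left.
June 1973 has 30 days: 1341 − 30 = 1311 left.
May 1973 has 31 days: 1311 − 31 = 1280 left.
April 1973 has 30 days: 1280 − 30 = 1250 left.
March 1973 has 31 days: 1250 − 31 = 1219 left.
February 1973 has 28 days (1973 is not a leap year): 1219 − 28 = 1191 left.
January 1973 has 31 days: 1191 − 31 = 1160 left.
December 1972 has 31 days: 1160 − 31 = 1129 left.
November 1972 has 30 days: 1129 − 30 = 1099 left.
October 1972 has 31 days: 1099 − 31 = 1068 left.
September 1972 has 30 days: 1068 − 30 = 1038 left.
August 1972 has 31 days: 1038 − 31 = 1007 left.
July 1972 has 31 days: 1007 − 31 = 976 left.
June 1972 has 30 days: 976 − 30 = 946 left.
May 1972 has 31 days: 946 − 31 = 915 left.
April 1972 has 30 days: 915 − 30 = 885 left.
March 1972 has 31 days: 885 − 31 = 854 left.
February 1972 has 29 days (1972 is a leap year): 854 − 29 = 825 left.
January 1972 has 31 days: 825 − 31 = 794 left.
December 1971 has 31 days: 794 − 31 = 763 left.
November 1971 has 30 days: 763 − 30 = 733 left.
October 1971 has 31 days: 733 − 31 = 702 left.
September 1971 has 30 days: 702 − 30 = 672 left.
August 1971 has 31 days: 672 − 31 = 641 left.
July 1971 has 31 days: 641 − 31 = 610 left.
June 1971 has 30 days: 610 − 30 = 580 left.
May 1971 has 31 days: 580 − 31 = 549 left.
April 1971 has 30 days: 549 − 30 = 519 left.
March 1971 has 31 days: 519 − 31 = 488 left.
February 1971 has 28 days (1971 is not a leap year): 488 − 28 = 460 left.
January 1971 has 31 days: 460 − 31 = 429 left.
December 1970 has 31 days: 429 − 31 = 398 left.
November 1970 has 30 days: 398 − 30 = 368 left.
October 1970 has 31 days: 368 − 31 = 337 left.
September 1970 has 30 days: 337 − 30 = 307 left.
August 1970 has 31 days: 307 − 31 = 276 left.
July 1970 has 31 days: 276 − 31 = 245 left.
June 1970 has 30 days: 245 − 30 = 215 left.
May 1970 has 31 days: 215 − 31 = 184 left.
April 1970 has 30 days: 184 − 30 = 154 left.
March 1970 has 31 days: 154 − 31 = 123 left.
February 1970 has 28 days (1970 is not a leap year): 123 − 28 = 95 left.
January 1970 has 31 days: 95 − 31 = 64 left.
December 1969 has 31 days: 64 − 31 = 33 left.
November 1969 has 30 days: 33 − 30 = 3 left.
October 1969 has 31 days; 31 − 3 = 28 → October 28, 1969.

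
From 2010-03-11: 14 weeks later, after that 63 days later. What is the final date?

Counting forward 14 weeks (= 98 days) from March 11, 2010:
March has 31 days, so 31 − 11 = 20 days remain after March 11, 2010; 98 − 20 = 78 left.
April 2010 has 30 days: 78 − 30 = 48 left.
May 2010 has 31 days: 48 − 31 = 17 left.
17 days into June 2010 → June 17, 2010.
Advancing 63 days from June 17, 2010:
June has 30 days, so 30 − 17 = 13 days remain after June 17, 2010; 63 − 13 = 50 left.
July 2010 has 31 days: 50 − 31 = 19 left.
19 days into August 2010 → August 19, 2010.

August 19, 2010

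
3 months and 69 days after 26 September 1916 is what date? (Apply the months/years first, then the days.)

March 5, 1917

Adding 3 months and 69 days from September 26, 1916: first the month/year part, then the days.
month 9 + 3 = 12 → December 1916.
Day 26 is valid in December, giving December 26, 1916.
Now add 69 days from December 26, 1916.
December has 31 days, so 31 − 26 = 5 days remain after December 26, 1916; 69 − 5 = 64 left.
January 1917 has 31 days: 64 − 31 = 33 left.
February 1917 has 28 days (1917 is not a leap year): 33 − 28 = 5 left.
5 days into March 1917 → March 5, 1917.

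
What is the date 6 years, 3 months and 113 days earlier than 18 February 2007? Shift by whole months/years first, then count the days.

Going back 6 years, 3 months and 113 days from February 18, 2007: first the month/year part, then the days.
-6 years → 2001; month 2 − 3 = -1, which is month 11 of year 2000 → November 2000.
Day 18 is valid in November, giving November 18, 2000.
Now subtract 113 days from November 18, 2000.
Going back 18 days from November 18, 2000 reaches the end of the previous month; 113 − 18 = 95 left.
October 2000 has 31 days: 95 − 31 = 64 left.
September 2000 has 30 days: 64 − 30 = 34 left.
August 2000 has 31 days: 34 − 31 = 3 left.
July 2000 has 31 days; 31 − 3 = 28 → July 28, 2000.

July 28, 2000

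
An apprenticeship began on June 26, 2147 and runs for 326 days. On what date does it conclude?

Advancing 326 days from June 26, 2147.
June has 30 days, so 30 − 26 = 4 days remain after June 26, 2147; 326 − 4 = 322 left.
July 2147 has 31 days: 322 − 31 = 291 left.
August 2147 has 31 days: 291 − 31 = 260 left.
September 2147 has 30 days: 260 − 30 = 230 left.
October 2147 has 31 days: 230 − 31 = 199 left.
November 2147 has 30 days: 199 − 30 = 169 left.
December 2147 has 31 days: 169 − 31 = 138 left.
January 2148 has 31 days: 138 − 31 = 107 left.
February 2148 has 29 days (2148 is a leap year): 107 − 29 = 78 left.
March 2148 has 31 days: 78 − 31 = 47 left.
April 2148 has 30 days: 47 − 30 = 17 left.
17 days into May 2148 → May 17, 2148.

May 17, 2148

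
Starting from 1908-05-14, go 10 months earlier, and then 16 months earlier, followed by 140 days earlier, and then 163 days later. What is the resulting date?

Going back 10 months from May 14, 1908:
month 5 − 10 = -5, which is month 7 of year 1907 → July 1907.
Day 14 is valid in July, giving July 14, 1907.
Subtracting 16 months from July 14, 1907:
month 7 − 16 = -9, which is month 3 of year 1906 → March 1906.
Day 14 is valid in March, giving March 14, 1906.
Going back 140 days from March 14, 1906:
Going back 14 days from March 14, 1906 reaches the end of the previous month; 140 − 14 = 126 left.
February 1906 has 28 days (1906 is not a leap year): 126 − 28 = 98 left.
January 1906 has 31 days: 98 − 31 = 67 left.
December 1905 has 31 days: 67 − 31 = 36 left.
November 1905 has 30 days: 36 − 30 = 6 left.
October 1905 has 31 days; 31 − 6 = 25 → October 25, 1905.
Counting forward 163 days from October 25, 1905:
October has 31 days, so 31 − 25 = 6 days remain after October 25, 1905; 163 − 6 = 157 left.
November 1905 has 30 days: 157 − 30 = 127 left.
December 1905 has 31 days: 127 − 31 = 96 left.
January 1906 has 31 days: 96 − 31 = 65 left.
February 1906 has 28 days (1906 is not a leap year): 65 − 28 = 37 left.
March 1906 has 31 days: 37 − 31 = 6 left.
6 days into April 1906 → April 6, 1906.

April 6, 1906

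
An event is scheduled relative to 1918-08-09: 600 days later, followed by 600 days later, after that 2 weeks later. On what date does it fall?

Advancing 600 days from August 9, 1918:
August has 31 days, so 31 − 9 = 22 days remain after August 9, 1918; 600 − 22 = 578 left.
September 1918 has 30 days: 578 − 30 = 548 left.
October 1918 has 31 days: 548 − 31 = 517 left.
November 1918 has 30 days: 517 − 30 = 487 left.
December 1918 has 31 days: 487 − 31 = 456 left.
January 1919 has 31 days: 456 − 31 = 425 left.
February 1919 has 28 days (1919 is not a leap year): 425 − 28 = 397 left.
March 1919 has 31 days: 397 − 31 = 366 left.
April 1919 has 30 days: 366 − 30 = 336 left.
May 1919 has 31 days: 336 − 31 = 305 left.
June 1919 has 30 days: 305 − 30 = 275 left.
July 1919 has 31 days: 275 − 31 = 244 left.
August 1919 has 31 days: 244 − 31 = 213 left.
September 1919 has 30 days: 213 − 30 = 183 left.
October 1919 has 31 days: 183 − 31 = 152 left.
November 1919 has 30 days: 152 − 30 = 122 left.
December 1919 has 31 days: 122 − 31 = 91 left.
January 1920 has 31 days: 91 − 31 = 60 left.
February 1920 has 29 days (1920 is a leap year): 60 − 29 = 31 left.
31 days into March 1920 → March 31, 1920.
Advancing 600 days from March 31, 1920:
March has 31 days, so 31 − 31 = 0 days remain after March 31, 1920; 600 − 0 = 600 left.
April 1920 has 30 days: 600 − 30 = 570 left.
May 1920 has 31 days: 570 − 31 = 539 left.
June 1920 has 30 days: 539 − 30 = 509 left.
July 1920 has 31 days: 509 − 31 = 478 left.
August 1920 has 31 days: 478 − 31 = 447 left.
September 1920 has 30 days: 447 − 30 = 417 left.
October 1920 has 31 days: 417 − 31 = 386 left.
November 1920 has 30 days: 386 − 30 = 356 left.
December 1920 has 31 days: 356 − 31 = 325 left.
January 1921 has 31 days: 325 − 31 = 294 left.
February 1921 has 28 days (1921 is not a leap year): 294 − 28 = 266 left.
March 1921 has 31 days: 266 − 31 = 235 left.
April 1921 has 30 days: 235 − 30 = 205 left.
May 1921 has 31 days: 205 − 31 = 174 left.
June 1921 has 30 days: 174 − 30 = 144 left.
July 1921 has 31 days: 144 − 31 = 113 left.
August 1921 has 31 days: 113 − 31 = 82 left.
September 1921 has 30 days: 82 − 30 = 52 left.
October 1921 has 31 days: 52 − 31 = 21 left.
21 days into November 1921 → November 21, 1921.
Advancing 2 weeks (= 14 days) from November 21, 1921:
November has 30 days, so 30 − 21 = 9 days remain after November 21, 1921; 14 − 9 = 5 left.
5 days into December 1921 → December 5, 1921.

December 5, 1921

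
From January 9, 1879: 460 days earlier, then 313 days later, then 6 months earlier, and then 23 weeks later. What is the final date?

July 26, 1878

Counting back 460 days from January 9, 1879:
Going back 9 days from January 9, 1879 reaches the end of the previous month; 460 − 9 = 451 left.
December 1878 has 31 days: 451 − 31 = 420 left.
November 1878 has 30 days: 420 − 30 = 390 left.
October 1878 has 31 days: 390 − 31 = 359 left.
September 1878 has 30 days: 359 − 30 = 329 left.
August 1878 has 31 days: 329 − 31 = 298 left.
July 1878 has 31 days: 298 − 31 = 267 left.
June 1878 has 30 days: 267 − 30 = 237 left.
May 1878 has 31 days: 237 − 31 = 206 left.
April 1878 has 30 days: 206 − 30 = 176 left.
March 1878 has 31 days: 176 − 31 = 145 left.
February 1878 has 28 days (1878 is not a leap year): 145 − 28 = 117 left.
January 1878 has 31 days: 117 − 31 = 86 left.
December 1877 has 31 days: 86 − 31 = 55 left.
November 1877 has 30 days: 55 − 30 = 25 left.
October 1877 has 31 days; 31 − 25 = 6 → October 6, 1877.
Counting forward 313 days from October 6, 1877:
October has 31 days, so 31 − 6 = 25 days remain after October 6, 1877; 313 − 25 = 288 left.
November 1877 has 30 days: 288 − 30 = 258 left.
December 1877 has 31 days: 258 − 31 = 227 left.
January 1878 has 31 days: 227 − 31 = 196 left.
February 1878 has 28 days (1878 is not a leap year): 196 − 28 = 168 left.
March 1878 has 31 days: 168 − 31 = 137 left.
April 1878 has 30 days: 137 − 30 = 107 left.
May 1878 has 31 days: 107 − 31 = 76 left.
June 1878 has 30 days: 76 − 30 = 46 left.
July 1878 has 31 days: 46 − 31 = 15 left.
15 days into August 1878 → August 15, 1878.
Subtracting 6 months from August 15, 1878:
month 8 − 6 = 2 → February 1878.
Day 15 is valid in February, giving February 15, 1878.
Adding 23 weeks (= 161 days) from February 15, 1878:
February has 28 days, so 28 − 15 = 13 days remain after February 15, 1878; 161 − 13 = 148 left.
March 1878 has 31 days: 148 − 31 = 117 left.
April 1878 has 30 days: 117 − 30 = 87 left.
May 1878 has 31 days: 87 − 31 = 56 left.
June 1878 has 30 days: 56 − 30 = 26 left.
26 days into July 1878 → July 26, 1878.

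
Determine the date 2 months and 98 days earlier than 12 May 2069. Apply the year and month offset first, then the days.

December 4, 2068

Going back 2 months and 98 days from May 12, 2069: first the month/year part, then the days.
month 5 − 2 = 3 → March 2069.
Day 12 is valid in March, giving March 12, 2069.
Now subtract 98 days from March 12, 2069.
Going back 12 days from March 12, 2069 reaches the end of the previous month; 98 − 12 = 86 left.
February 2069 has 28 days (2069 is not a leap year): 86 − 28 = 58 left.
January 2069 has 31 days: 58 − 31 = 27 left.
December 2068 has 31 days; 31 − 27 = 4 → December 4, 2068.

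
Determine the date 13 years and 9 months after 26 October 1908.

Adding 13 years and 9 months from October 26, 1908.
+13 years → 1921; month 10 + 9 = 19, which is month 7 of year 1922 → July 1922.
Day 26 is valid in July, giving July 26, 1922.

July 26, 1922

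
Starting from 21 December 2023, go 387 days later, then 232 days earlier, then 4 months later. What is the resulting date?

September 24, 2024

Counting forward 387 days from December 21, 2023:
December has 31 days, so 31 − 21 = 10 days remain after December 21, 2023; 387 − 10 = 377 left.
January 2024 has 31 days: 377 − 31 = 346 left.
February 2024 has 29 days (2024 is a leap year): 346 − 29 = 317 left.
March 2024 has 31 days: 317 − 31 = 286 left.
April 2024 has 30 days: 286 − 30 = 256 left.
May 2024 has 31 days: 256 − 31 = 225 left.
June 2024 has 30 days: 225 − 30 = 195 left.
July 2024 has 31 days: 195 − 31 = 164 left.
August 2024 has 31 days: 164 − 31 = 133 left.
September 2024 has 30 days: 133 − 30 = 103 left.
October 2024 has 31 days: 103 − 31 = 72 left.
November 2024 has 30 days: 72 − 30 = 42 left.
December 2024 has 31 days: 42 − 31 = 11 left.
11 days into January 2025 → January 11, 2025.
Going back 232 days from January 11, 2025:
Going back 11 days from January 11, 2025 reaches the end of the previous month; 232 − 11 = 221 left.
December 2024 has 31 days: 221 − 31 = 190 left.
November 2024 has 30 days: 190 − 30 = 160 left.
October 2024 has 31 days: 160 − 31 = 129 left.
September 2024 has 30 days: 129 − 30 = 99 left.
August 2024 has 31 days: 99 − 31 = 68 left.
July 2024 has 31 days: 68 − 31 = 37 left.
June 2024 has 30 days: 37 − 30 = 7 left.
May 2024 has 31 days; 31 − 7 = 24 → May 24, 2024.
Advancing 4 months from May 24, 2024:
month 5 + 4 = 9 → September 2024.
Day 24 is valid in September, giving September 24, 2024.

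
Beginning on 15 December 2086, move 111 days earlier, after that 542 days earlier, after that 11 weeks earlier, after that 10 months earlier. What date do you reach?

Counting back 111 days from December 15, 2086:
Going back 15 days from December 15, 2086 reaches the end of the previous month; 111 − 15 = 96 left.
November 2086 has 30 days: 96 − 30 = 66 left.
October 2086 has 31 days: 66 − 31 = 35 left.
September 2086 has 30 days: 35 − 30 = 5 left.
August 2086 has 31 days; 31 − 5 = 26 → August 26, 2086.
Going back 542 days from August 26, 2086:
Going back 26 days from August 26, 2086 reaches the end of the previous month; 542 − 26 = 516 left.
July 2086 has 31 days: 516 − 31 = 485 left.
June 2086 has 30 days: 485 − 30 = 455 left.
May 2086 has 31 days: 455 − 31 = 424 left.
April 2086 has 30 days: 424 − 30 = 394 left.
March 2086 has 31 days: 394 − 31 = 363 left.
February 2086 has 28 days (2086 is not a leap year): 363 − 28 = 335 left.
January 2086 has 31 days: 335 − 31 = 304 left.
December 2085 has 31 days: 304 − 31 = 273 left.
November 2085 has 30 days: 273 − 30 = 243 left.
October 2085 has 31 days: 243 − 31 = 212 left.
September 2085 has 30 days: 212 − 30 = 182 left.
August 2085 has 31 days: 182 − 31 = 151 left.
July 2085 has 31 days: 151 − 31 = 120 left.
June 2085 has 30 days: 120 − 30 = 90 left.
May 2085 has 31 days: 90 − 31 = 59 left.
April 2085 has 30 days: 59 − 30 = 29 left.
March 2085 has 31 days; 31 − 29 = 2 → March 2, 2085.
Subtracting 11 weeks (= 77 days) from March 2, 2085:
Going back 2 days from March 2, 2085 reaches the end of the previous month; 77 − 2 = 75 left.
February 2085 has 28 days (2085 is not a leap year): 75 − 28 = 47 left.
January 2085 has 31 days: 47 − 31 = 16 left.
December 2084 has 31 days; 31 − 16 = 15 → December 15, 2084.
Going back 10 months from December 15, 2084:
month 12 − 10 = 2 → February 2084.
Day 15 is valid in February, giving February 15, 2084.

February 15, 2084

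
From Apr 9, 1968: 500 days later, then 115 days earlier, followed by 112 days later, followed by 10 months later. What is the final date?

Counting forward 500 days from April 9, 1968:
April has 30 days, so 30 − 9 = 21 days remain after April 9, 1968; 500 − 21 = 479 left.
May 1968 has 31 days: 479 − 31 = 448 left.
June 1968 has 30 days: 448 − 30 = 418 left.
July 1968 has 31 days: 418 − 31 = 387 left.
August 1968 has 31 days: 387 − 31 = 356 left.
September 1968 has 30 days: 356 − 30 = 326 left.
October 1968 has 31 days: 326 − 31 = 295 left.
November 1968 has 30 days: 295 − 30 = 265 left.
December 1968 has 31 days: 265 − 31 = 234 left.
January 1969 has 31 days: 234 − 31 = 203 left.
February 1969 has 28 days (1969 is not a leap year): 203 − 28 = 175 left.
March 1969 has 31 days: 175 − 31 = 144 left.
April 1969 has 30 days: 144 − 30 = 114 left.
May 1969 has 31 days: 114 − 31 = 83 left.
June 1969 has 30 days: 83 − 30 = 53 left.
July 1969 has 31 days: 53 − 31 = 22 left.
22 days into August 1969 → August 22, 1969.
Subtracting 115 days from August 22, 1969:
Going back 22 days from August 22, 1969 reaches the end of the previous month; 115 − 22 = 93 left.
July 1969 has 31 days: 93 − 31 = 62 left.
June 1969 has 30 days: 62 − 30 = 32 left.
May 1969 has 31 days: 32 − 31 = 1 left.
April 1969 has 30 days; 30 − 1 = 29 → April 29, 1969.
Counting forward 112 days from April 29, 1969:
April has 30 days, so 30 − 29 = 1 day remains after April 29, 1969; 112 − 1 = 111 left.
May 1969 has 31 days: 111 − 31 = 80 left.
June 1969 has 30 days: 80 − 30 = 50 left.
July 1969 has 31 days: 50 − 31 = 19 left.
19 days into August 1969 → August 19, 1969.
Advancing 10 months from August 19, 1969:
month 8 + 10 = 18, which is month 6 of year 1970 → June 1970.
Day 19 is valid in June, giving June 19, 1970.

June 19, 1970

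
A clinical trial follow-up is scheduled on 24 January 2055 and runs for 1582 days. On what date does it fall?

May 25, 2059

Counting forward 1582 days from January 24, 2055.
January has 31 days, so 31 − 24 = 7 days remain after January 24, 2055; 1582 − 7 = 1575 left.
February 2055 has 28 days (2055 is not a leap year): 1575 − 28 = 1547 left.
March 2055 has 31 days: 1547 − 31 = 1516 left.
April 2055 has 30 days: 1516 − 30 = 1486 left.
May 2055 has 31 days: 1486 − 31 = 1455 left.
June 2055 has 30 days: 1455 − 30 = 1425 left.
July 2055 has 31 days: 1425 − 31 = 1394 left.
August 2055 has 31 days: 1394 − 31 = 1363 left.
September 2055 has 30 days: 1363 − 30 = 1333 left.
October 2055 has 31 days: 1333 − 31 = 1302 left.
November 2055 has 30 days: 1302 − 30 = 1272 left.
December 2055 has 31 days: 1272 − 31 = 1241 left.
January 2056 has 31 days: 1241 − 31 = 1210 left.
February 2056 has 29 days (2056 is a leap year): 1210 − 29 = 1181 left.
March 2056 has 31 days: 1181 − 31 = 1150 left.
April 2056 has 30 days: 1150 − 30 = 1120 left.
May 2056 has 31 days: 1120 − 31 = 1089 left.
June 2056 has 30 days: 1089 − 30 = 1059 left.
July 2056 has 31 days: 1059 − 31 = 1028 left.
August 2056 has 31 days: 1028 − 31 = 997 left.
September 2056 has 30 days: 997 − 30 = 967 left.
October 2056 has 31 days: 967 − 31 = 936 left.
November 2056 has 30 days: 936 − 30 = 906 left.
December 2056 has 31 days: 906 − 31 = 875 left.
January 2057 has 31 days: 875 − 31 = 844 left.
February 2057 has 28 days (2057 is not a leap year): 844 − 28 = 816 left.
March 2057 has 31 days: 816 − 31 = 785 left.
April 2057 has 30 days: 785 − 30 = 755 left.
May 2057 has 31 days: 755 − 31 = 724 left.
June 2057 has 30 days: 724 − 30 = 694 left.
July 2057 has 31 days: 694 − 31 = 663 left.
August 2057 has 31 days: 663 − 31 = 632 left.
September 2057 has 30 days: 632 − 30 = 602 left.
October 2057 has 31 days: 602 − 31 = 571 left.
November 2057 has 30 days: 571 − 30 = 541 left.
December 2057 has 31 days: 541 − 31 = 510 left.
January 2058 has 31 days: 510 − 31 = 479 left.
February 2058 has 28 days (2058 is not a leap year): 479 − 28 = 451 left.
March 2058 has 31 days: 451 − 31 = 420 left.
April 2058 has 30 days: 420 − 30 = 390 left.
May 2058 has 31 days: 390 − 31 = 359 left.
June 2058 has 30 days: 359 − 30 = 329 left.
July 2058 has 31 days: 329 − 31 = 298 left.
August 2058 has 31 days: 298 − 31 = 267 left.
September 2058 has 30 days: 267 − 30 = 237 left.
October 2058 has 31 days: 237 − 31 = 206 left.
November 2058 has 30 days: 206 − 30 = 176 left.
December 2058 has 31 days: 176 − 31 = 145 left.
January 2059 has 31 days: 145 − 31 = 114 left.
February 2059 has 28 days (2059 is not a leap year): 114 − 28 = 86 left.
March 2059 has 31 days: 86 − 31 = 55 left.
April 2059 has 30 days: 55 − 30 = 25 left.
25 days into May 2059 → May 25, 2059.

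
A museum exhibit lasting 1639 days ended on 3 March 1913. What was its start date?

Counting back 1639 days from March 3, 1913.
Going back 3 days from March 3, 1913 reaches the end of the previous month; 1639 − 3 = 1636 left.
February 1913 has 28 days (1913 is not a leap year): 1636 − 28 = 1608 left.
January 1913 has 31 days: 1608 − 31 = 1577 left.
December 1912 has 31 days: 1577 − 31 = 1546 left.
November 1912 has 30 days: 1546 − 30 = 1516 left.
October 1912 has 31 days: 1516 − 31 = 1485 left.
September 1912 has 30 days: 1485 − 30 = 1455 left.
August 1912 has 31 days: 1455 − 31 = 1424 left.
July 1912 has 31 days: 1424 − 31 = 1393 left.
June 1912 has 30 days: 1393 − 30 = 1363 left.
May 1912 has 31 days: 1363 − 31 = 1332 left.
April 1912 has 30 days: 1332 − 30 = 1302 left.
March 1912 has 31 days: 1302 − 31 = 1271 left.
February 1912 has 29 days (1912 is a leap year): 1271 − 29 = 1242 left.
January 1912 has 31 days: 1242 − 31 = 1211 left.
December 1911 has 31 days: 1211 − 31 = 1180 left.
November 1911 has 30 days: 1180 − 30 = 1150 left.
October 1911 has 31 days: 1150 − 31 = 1119 left.
September 1911 has 30 days: 1119 − 30 = 1089 left.
August 1911 has 31 days: 1089 − 31 = 1058 left.
July 1911 has 31 days: 1058 − 31 = 1027 left.
June 1911 has 30 days: 1027 − 30 = 997 left.
May 1911 has 31 days: 997 − 31 = 966 left.
April 1911 has 30 days: 966 − 30 = 936 left.
March 1911 has 31 days: 936 − 31 = 905 left.
February 1911 has 28 days (1911 is not a leap year): 905 − 28 = 877 left.
January 1911 has 31 days: 877 − 31 = 846 left.
December 1910 has 31 days: 846 − 31 = 815 left.
November 1910 has 30 days: 815 − 30 = 785 left.
October 1910 has 31 days: 785 − 31 = 754 left.
September 1910 has 30 days: 754 − 30 = 724 left.
August 1910 has 31 days: 724 − 31 = 693 left.
July 1910 has 31 days: 693 − 31 = 662 left.
June 1910 has 30 days: 662 − 30 = 632 left.
May 1910 has 31 days: 632 − 31 = 601 left.
April 1910 has 30 days: 601 − 30 = 571 left.
March 1910 has 31 days: 571 − 31 = 540 left.
February 1910 has 28 days (1910 is not a leap year): 540 − 28 = 512 left.
January 1910 has 31 days: 512 − 31 = 481 left.
December 1909 has 31 days: 481 − 31 = 450 left.
November 1909 has 30 days: 450 − 30 = 420 left.
October 1909 has 31 days: 420 − 31 = 389 left.
September 1909 has 30 days: 389 − 30 = 359 left.
August 1909 has 31 days: 359 − 31 = 328 left.
July 1909 has 31 days: 328 − 31 = 297 left.
June 1909 has 30 days: 297 − 30 = 267 left.
May 1909 has 31 days: 267 − 31 = 236 left.
April 1909 has 30 days: 236 − 30 = 206 left.
March 1909 has 31 days: 206 − 31 = 175 left.
February 1909 has 28 days (1909 is not a leap year): 175 − 28 = 147 left.
January 1909 has 31 days: 147 − 31 = 116 left.
December 1908 has 31 days: 116 − 31 = 85 left.
November 1908 has 30 days: 85 − 30 = 55 left.
October 1908 has 31 days: 55 − 31 = 24 left.
September 1908 has 30 days; 30 − 24 = 6 → September 6, 1908.

September 6, 1908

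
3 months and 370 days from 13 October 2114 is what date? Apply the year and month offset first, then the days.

January 18, 2116

Counting forward 3 months and 370 days from October 13, 2114: first the month/year part, then the days.
month 10 + 3 = 13, which is month 1 of year 2115 → January 2115.
Day 13 is valid in January, giving January 13, 2115.
Now add 370 days from January 13, 2115.
January has 31 days, so 31 − 13 = 18 days remain after January 13, 2115; 370 − 18 = 352 left.
February 2115 has 28 days (2115 is not a leap year): 352 − 28 = 324 left.
March 2115 has 31 days: 324 − 31 = 293 left.
April 2115 has 30 days: 293 − 30 = 263 left.
May 2115 has 31 days: 263 − 31 = 232 left.
June 2115 has 30 days: 232 − 30 = 202 left.
July 2115 has 31 days: 202 − 31 = 171 left.
August 2115 has 31 days: 171 − 31 = 140 left.
September 2115 has 30 days: 140 − 30 = 110 left.
October 2115 has 31 days: 110 − 31 = 79 left.
November 2115 has 30 days: 79 − 30 = 49 left.
December 2115 has 31 days: 49 − 31 = 18 left.
18 days into January 2116 → January 18, 2116.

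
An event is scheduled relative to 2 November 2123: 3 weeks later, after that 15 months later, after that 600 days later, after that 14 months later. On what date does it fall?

Counting forward 3 weeks (= 21 days) from November 2, 2123:
November has 30 days; 2 + 21 = 23, still in November.
Advancing 15 months from November 23, 2123:
month 11 + 15 = 26, which is month 2 of year 2125 → February 2125.
Day 23 is valid in February, giving February 23, 2125.
Counting forward 600 days from February 23, 2125:
February has 28 days, so 28 − 23 = 5 days remain after February 23, 2125; 600 − 5 = 595 left.
March 2125 has 31 days: 595 − 31 = 564 left.
April 2125 has 30 days: 564 − 30 = 534 left.
May 2125 has 31 days: 534 − 31 = 503 left.
June 2125 has 30 days: 503 − 30 = 473 left.
July 2125 has 31 days: 473 − 31 = 442 left.
August 2125 has 31 days: 442 − 31 = 411 left.
September 2125 has 30 days: 411 − 30 = 381 left.
October 2125 has 31 days: 381 − 31 = 350 left.
November 2125 has 30 days: 350 − 30 = 320 left.
December 2125 has 31 days: 320 − 31 = 289 left.
January 2126 has 31 days: 289 − 31 = 258 left.
February 2126 has 28 days (2126 is not a leap year): 258 − 28 = 230 left.
March 2126 has 31 days: 230 − 31 = 199 left.
April 2126 has 30 days: 199 − 30 = 169 left.
May 2126 has 31 days: 169 − 31 = 138 left.
June 2126 has 30 days: 138 − 30 = 108 left.
July 2126 has 31 days: 108 − 31 = 77 left.
August 2126 has 31 days: 77 − 31 = 46 left.
September 2126 has 30 days: 46 − 30 = 16 left.
16 days into October 2126 → October 16, 2126.
Adding 14 months from October 16, 2126:
month 10 + 14 = 24, which is month 12 of year 2127 → December 2127.
Day 16 is valid in December, giving December 16, 2127.

December 16, 2127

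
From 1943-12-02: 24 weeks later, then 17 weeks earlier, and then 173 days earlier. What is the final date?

Advancing 24 weeks (= 168 days) from December 2, 1943:
December has 31 days, so 31 − 2 = 29 days remain after December 2, 1943; 168 − 29 = 139 left.
January 1944 has 31 days: 139 − 31 = 108 left.
February 1944 has 29 days (1944 is a leap year): 108 − 29 = 79 left.
March 1944 has 31 days: 79 − 31 = 48 left.
April 1944 has 30 days: 48 − 30 = 18 left.
18 days into May 1944 → May 18, 1944.
Counting back 17 weeks (= 119 days) from May 18, 1944:
Going back 18 days from May 18, 1944 reaches the end of the previous month; 119 − 18 = 101 left.
April 1944 has 30 days: 101 − 30 = 71 left.
March 1944 has 31 days: 71 − 31 = 40 left.
February 1944 has 29 days (1944 is a leap year): 40 − 29 = 11 left.
January 1944 has 31 days; 31 − 11 = 20 → January 20, 1944.
Going back 173 days from January 20, 1944:
Going back 20 days from January 20, 1944 reaches the end of the previous month; 173 − 20 = 153 left.
December 1943 has 31 days: 153 − 31 = 122 left.
November 1943 has 30 days: 122 − 30 = 92 left.
October 1943 has 31 days: 92 − 31 = 61 left.
September 1943 has 30 days: 61 − 30 = 31 left.
August 1943 has 31 days: 31 − 31 = 0 left.
July 1943 has 31 days; 31 − 0 = 31 → July 31, 1943.

July 31, 1943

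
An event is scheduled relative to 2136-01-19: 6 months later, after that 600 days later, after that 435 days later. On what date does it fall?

May 20, 2139

Advancing 6 months from January 19, 2136:
month 1 + 6 = 7 → July 2136.
Day 19 is valid in July, giving July 19, 2136.
Advancing 600 days from July 19, 2136:
July has 31 days, so 31 − 19 = 12 days remain after July 19, 2136; 600 − 12 = 588 left.
August 2136 has 31 days: 588 − 31 = 557 left.
September 2136 has 30 days: 557 − 30 = 527 left.
October 2136 has 31 days: 527 − 31 = 496 left.
November 2136 has 30 days: 496 − 30 = 466 left.
December 2136 has 31 days: 466 − 31 = 435 left.
January 2137 has 31 days: 435 − 31 = 404 left.
February 2137 has 28 days (2137 is not a leap year): 404 − 28 = 376 left.
March 2137 has 31 days: 376 − 31 = 345 left.
April 2137 has 30 days: 345 − 30 = 315 left.
May 2137 has 31 days: 315 − 31 = 284 left.
June 2137 has 30 days: 284 − 30 = 254 left.
July 2137 has 31 days: 254 − 31 = 223 left.
August 2137 has 31 days: 223 − 31 = 192 left.
September 2137 has 30 days: 192 − 30 = 162 left.
October 2137 has 31 days: 162 − 31 = 131 left.
November 2137 has 30 days: 131 − 30 = 101 left.
December 2137 has 31 days: 101 − 31 = 70 left.
January 2138 has 31 days: 70 − 31 = 39 left.
February 2138 has 28 days (2138 is not a leap year): 39 − 28 = 11 left.
11 days into March 2138 → March 11, 2138.
Advancing 435 days from March 11, 2138:
March has 31 days, so 31 − 11 = 20 days remain after March 11, 2138; 435 − 20 = 415 left.
April 2138 has 30 days: 415 − 30 = 385 left.
May 2138 has 31 days: 385 − 31 = 354 left.
June 2138 has 30 days: 354 − 30 = 324 left.
July 2138 has 31 days: 324 − 31 = 293 left.
August 2138 has 31 days: 293 − 31 = 262 left.
September 2138 has 30 days: 262 − 30 = 232 left.
October 2138 has 31 days: 232 − 31 = 201 left.
November 2138 has 30 days: 201 − 30 = 171 left.
December 2138 has 31 days: 171 − 31 = 140 left.
January 2139 has 31 days: 140 − 31 = 109 left.
February 2139 has 28 days (2139 is not a leap year): 109 − 28 = 81 left.
March 2139 has 31 days: 81 − 31 = 50 left.
April 2139 has 30 days: 50 − 30 = 20 left.
20 days into May 2139 → May 20, 2139.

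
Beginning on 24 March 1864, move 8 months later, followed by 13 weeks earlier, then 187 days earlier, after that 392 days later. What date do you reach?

March 18, 1865

Counting forward 8 months from March 24, 1864:
month 3 + 8 = 11 → November 1864.
Day 24 is valid in November, giving November 24, 1864.
Going back 13 weeks (= 91 days) from November 24, 1864:
Going back 24 days from November 24, 1864 reaches the end of the previous month; 91 − 24 = 67 left.
October 1864 has 31 days: 67 − 31 = 36 left.
September 1864 has 30 days: 36 − 30 = 6 left.
August 1864 has 31 days; 31 − 6 = 25 → August 25, 1864.
Counting back 187 days from August 25, 1864:
Going back 25 days from August 25, 1864 reaches the end of the previous month; 187 − 25 = 162 left.
July 1864 has 31 days: 162 − 31 = 131 left.
June 1864 has 30 days: 131 − 30 = 101 left.
May 1864 has 31 days: 101 − 31 = 70 left.
April 1864 has 30 days: 70 − 30 = 40 left.
March 1864 has 31 days: 40 − 31 = 9 left.
February 1864 has 29 days; 29 − 9 = 20 → February 20, 1864.
Counting forward 392 days from February 20, 1864:
February has 29 days, so 29 − 20 = 9 days remain after February 20, 1864; 392 − 9 = 383 left.
March 1864 has 31 days: 383 − 31 = 352 left.
April 1864 has 30 days: 352 − 30 = 322 left.
May 1864 has 31 days: 322 − 31 = 291 left.
June 1864 has 30 days: 291 − 30 = 261 left.
July 1864 has 31 days: 261 − 31 = 230 left.
August 1864 has 31 days: 230 − 31 = 199 left.
September 1864 has 30 days: 199 − 30 = 169 left.
October 1864 has 31 days: 169 − 31 = 138 left.
November 1864 has 30 days: 138 − 30 = 108 left.
December 1864 has 31 days: 108 − 31 = 77 left.
January 1865 has 31 days: 77 − 31 = 46 left.
February 1865 has 28 days (1865 is not a leap year): 46 − 28 = 18 left.
18 days into March 1865 → March 18, 1865.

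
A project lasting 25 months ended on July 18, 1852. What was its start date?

June 18, 1850

Subtracting 25 months from July 18, 1852.
month 7 − 25 = -18, which is month 6 of year 1850 → June 1850.
Day 18 is valid in June, giving June 18, 1850.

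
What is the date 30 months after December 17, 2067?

June 17, 2070

Adding 30 months from December 17, 2067.
month 12 + 30 = 42, which is month 6 of year 2070 → June 2070.
Day 17 is valid in June, giving June 17, 2070.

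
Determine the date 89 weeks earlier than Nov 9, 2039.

Going back 89 weeks = 623 days from November 9, 2039.
Going back 9 days from November 9, 2039 reaches the end of the previous month; 623 − 9 = 614 left.
October 2039 has 31 days: 614 − 31 = 583 left.
September 2039 has 30 days: 583 − 30 = 553 left.
August 2039 has 31 days: 553 − 31 = 522 left.
July 2039 has 31 days: 522 − 31 = 491 left.
June 2039 has 30 days: 491 − 30 = 461 left.
May 2039 has 31 days: 461 − 31 = 430 left.
April 2039 has 30 days: 430 − 30 = 400 left.
March 2039 has 31 days: 400 − 31 = 369 left.
February 2039 has 28 days (2039 is not a leap year): 369 − 28 = 341 left.
January 2039 has 31 days: 341 − 31 = 310 left.
December 2038 has 31 days: 310 − 31 = 279 left.
November 2038 has 30 days: 279 − 30 = 249 left.
October 2038 has 31 days: 249 − 31 = 218 left.
September 2038 has 30 days: 218 − 30 = 188 left.
August 2038 has 31 days: 188 − 31 = 157 left.
July 2038 has 31 days: 157 − 31 = 126 left.
June 2038 has 30 days: 126 − 30 = 96 left.
May 2038 has 31 days: 96 − 31 = 65 left.
April 2038 has 30 days: 65 − 30 = 35 left.
March 2038 has 31 days: 35 − 31 = 4 left.
February 2038 has 28 days; 28 − 4 = 24 → February 24, 2038.

February 24, 2038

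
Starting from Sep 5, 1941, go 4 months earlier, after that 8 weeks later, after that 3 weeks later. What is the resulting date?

July 21, 1941

Subtracting 4 months from September 5, 1941:
month 9 − 4 = 5 → May 1941.
Day 5 is valid in May, giving May 5, 1941.
Adding 8 weeks (= 56 days) from May 5, 1941:
May has 31 days, so 31 − 5 = 26 days remain after May 5, 1941; 56 − 26 = 30 left.
30 days into June 1941 → June 30, 1941.
Advancing 3 weeks (= 21 days) from June 30, 1941:
June has 30 days, so 30 − 30 = 0 days remain after June 30, 1941; 21 − 0 = 21 left.
21 days into July 1941 → July 21, 1941.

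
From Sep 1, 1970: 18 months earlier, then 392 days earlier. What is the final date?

Counting back 18 months from September 1, 1970:
month 9 − 18 = -9, which is month 3 of year 1969 → March 1969.
Day 1 is valid in March, giving March 1, 1969.
Going back 392 days from March 1, 1969:
Going back 1 day from March 1, 1969 reaches the end of the previous month; 392 − 1 = 391 left.
February 1969 has 28 days (1969 is not a leap year): 391 − 28 = 363 left.
January 1969 has 31 days: 363 − 31 = 332 left.
December 1968 has 31 days: 332 − 31 = 301 left.
November 1968 has 30 days: 301 − 30 = 271 left.
October 1968 has 31 days: 271 − 31 = 240 left.
September 1968 has 30 days: 240 − 30 = 210 left.
August 1968 has 31 days: 210 − 31 = 179 left.
July 1968 has 31 days: 179 − 31 = 148 left.
June 1968 has 30 days: 148 − 30 = 118 left.
May 1968 has 31 days: 118 − 31 = 87 left.
April 1968 has 30 days: 87 − 30 = 57 left.
March 1968 has 31 days: 57 − 31 = 26 left.
February 1968 has 29 days; 29 − 26 = 3 → February 3, 1968.

February 3, 1968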